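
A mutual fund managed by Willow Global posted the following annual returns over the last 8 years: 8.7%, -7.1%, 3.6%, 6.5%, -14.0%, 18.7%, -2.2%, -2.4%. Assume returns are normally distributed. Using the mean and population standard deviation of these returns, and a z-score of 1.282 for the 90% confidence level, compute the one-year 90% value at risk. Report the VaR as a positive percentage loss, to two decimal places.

r̄ = (8.7 − 7.1 + 3.6 + 6.5 − 14 + 18.7 − 2.2 − 2.4) / 8 = 11.80 / 8 = 1.4750%
Σ(r − r̄)² = (8.7 − 1.4750)² + (-7.1 − 1.4750)² + (3.6 − 1.4750)² + … = 720.1950
population σ = √(720.1950 / 8) = √90.0244 = 9.4881%
VaR = −(r̄ − z·σ) = −(1.4750 − 1.282 × 9.4881) = −(-10.6887) = 10.6887%

10.69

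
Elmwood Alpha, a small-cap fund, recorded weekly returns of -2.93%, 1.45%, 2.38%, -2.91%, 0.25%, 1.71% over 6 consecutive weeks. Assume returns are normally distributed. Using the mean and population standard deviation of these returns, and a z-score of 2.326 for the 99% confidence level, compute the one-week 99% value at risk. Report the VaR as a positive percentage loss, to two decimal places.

5.02

r̄ = (-2.93 + 1.45 + 2.38 − 2.91 + 0.25 + 1.71) / 6 = -0.050 / 6 = -0.0083%
Population std dev = √[27.8061 / 6] = 2.1528%
VaR = −(r̄ − z·σ) = −(-0.0083 − 2.326 × 2.1528) = −(-5.0157) = 5.0157%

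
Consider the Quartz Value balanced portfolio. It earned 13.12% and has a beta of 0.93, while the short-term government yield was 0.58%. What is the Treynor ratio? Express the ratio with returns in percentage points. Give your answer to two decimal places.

Treynor = (Rp − Rf) / β = (13.12% − 0.58%) / 0.93 = 12.54 / 0.93 = 13.4839

13.48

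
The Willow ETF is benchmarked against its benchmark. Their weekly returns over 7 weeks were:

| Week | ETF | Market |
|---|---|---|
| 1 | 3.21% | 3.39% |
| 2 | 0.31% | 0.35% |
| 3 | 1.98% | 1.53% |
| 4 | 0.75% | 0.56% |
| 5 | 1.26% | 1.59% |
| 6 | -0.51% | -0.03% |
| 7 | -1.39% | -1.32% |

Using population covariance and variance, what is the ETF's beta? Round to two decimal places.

1.01

r̄p = 0.8014%,  r̄m = 0.8671%
Cov = Σ(rp − r̄p)(rm − r̄m) / 7 = 1.9184
Var(rm) = Σ(rm − r̄m)² / 7 = 1.8967
β = Cov / Var = 1.9184 / 1.8967 = 1.0114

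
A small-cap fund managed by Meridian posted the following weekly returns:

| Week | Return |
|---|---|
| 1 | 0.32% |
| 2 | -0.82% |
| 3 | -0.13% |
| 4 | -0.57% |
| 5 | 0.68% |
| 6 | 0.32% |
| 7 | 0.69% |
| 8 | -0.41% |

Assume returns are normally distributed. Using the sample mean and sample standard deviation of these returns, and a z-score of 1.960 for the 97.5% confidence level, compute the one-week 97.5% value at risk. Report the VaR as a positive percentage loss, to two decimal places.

μ = (0.32 − 0.82 − 0.13 − 0.57 + 0.68 + 0.32 + 0.69 − 0.41) / 8 = 0.080 / 8 = 0.0100%
Sample σ = √[Σ(r − μ)² / 7] = √[2.3248 / 7] = √0.3321 = 0.5763%
VaR = −(μ − z·σ) = −(0.0100 − 1.960 × 0.5763) = −(-1.1195) = 1.1195%

1.12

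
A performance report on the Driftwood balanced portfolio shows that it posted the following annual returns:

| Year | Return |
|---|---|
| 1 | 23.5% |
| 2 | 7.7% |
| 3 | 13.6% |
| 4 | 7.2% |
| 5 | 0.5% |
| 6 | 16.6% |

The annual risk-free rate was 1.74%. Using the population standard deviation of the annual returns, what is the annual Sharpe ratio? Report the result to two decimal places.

μ = (23.5 + 7.7 + 13.6 + 7.2 + 0.5 + 16.6) / 6 = 11.5167%
Population σ = √[Σ(r − μ)² / 6] = √[328.3483 / 6] = √54.7247 = 7.3976%
Sharpe = (μ − rf) / σ = (11.5167 − 1.74) / 7.3976 = 9.7767 / 7.3976 = 1.3216

1.32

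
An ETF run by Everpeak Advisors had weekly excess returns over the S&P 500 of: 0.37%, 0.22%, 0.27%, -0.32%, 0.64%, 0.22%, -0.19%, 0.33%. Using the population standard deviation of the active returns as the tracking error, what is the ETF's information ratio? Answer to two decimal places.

μ = (0.37 + 0.22 + 0.27 − 0.32 + 0.64 + 0.22 − 0.19 + 0.33) / 8 = 0.1925%
Σ(r − μ)² = 0.6672; population σ = √(0.6672/8) = 0.2888%
IR = μ / tracking error = 0.1925 / 0.2888 = 0.6666

0.67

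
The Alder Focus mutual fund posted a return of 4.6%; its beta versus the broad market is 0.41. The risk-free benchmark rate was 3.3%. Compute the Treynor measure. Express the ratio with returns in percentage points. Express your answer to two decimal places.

3.17

Treynor = (Rp − Rf) / β = (4.6% − 3.3%) / 0.41 = 1.30 / 0.41 = 3.1707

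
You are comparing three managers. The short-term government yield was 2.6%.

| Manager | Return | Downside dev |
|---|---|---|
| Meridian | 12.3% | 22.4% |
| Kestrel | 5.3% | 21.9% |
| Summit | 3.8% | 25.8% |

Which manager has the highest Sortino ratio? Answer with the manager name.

Meridian: Sortino ratio = (12.3% − 2.6%) / 22.4% = 0.433
Kestrel: Sortino ratio = (5.3% − 2.6%) / 21.9% = 0.123
Summit: Sortino ratio = (3.8% − 2.6%) / 25.8% = 0.047
Highest: Meridian (0.433).

Meridian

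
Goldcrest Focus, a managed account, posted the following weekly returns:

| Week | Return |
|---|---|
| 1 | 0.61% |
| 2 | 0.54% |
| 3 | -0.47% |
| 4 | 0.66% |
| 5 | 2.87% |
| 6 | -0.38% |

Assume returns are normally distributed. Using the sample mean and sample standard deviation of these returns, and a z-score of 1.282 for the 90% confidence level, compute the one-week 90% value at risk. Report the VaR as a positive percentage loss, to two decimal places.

0.91

r̄ = (0.61 + 0.54 − 0.47 + 0.66 + 2.87 − 0.38) / 6 = 0.6383%
Sample std dev = √[7.2567 / 5] = 1.2047%
VaR = −(r̄ − z·σ) = −(0.6383 − 1.282 × 1.2047) = −(-0.9061) = 0.9061%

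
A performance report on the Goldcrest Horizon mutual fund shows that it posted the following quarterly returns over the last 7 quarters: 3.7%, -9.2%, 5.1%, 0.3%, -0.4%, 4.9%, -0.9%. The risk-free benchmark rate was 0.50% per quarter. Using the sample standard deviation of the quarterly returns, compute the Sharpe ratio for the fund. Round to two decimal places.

Mean return r̄ = 3.50 / 7 = 0.5000%
Σ(r − r̄)² = 147.6600; sample σ = √(147.6600/6) = 4.9608%
Sharpe = (r̄ − rf) / σ = (0.5000 − 0.5) / 4.9608 = 0.0000 / 4.9608 = 0.0000

0.00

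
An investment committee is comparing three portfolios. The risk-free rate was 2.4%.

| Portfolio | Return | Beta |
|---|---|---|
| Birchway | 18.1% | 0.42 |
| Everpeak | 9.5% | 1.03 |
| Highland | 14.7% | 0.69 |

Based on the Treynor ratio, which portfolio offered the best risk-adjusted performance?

Birchway

Birchway: Treynor = (18.1% − 2.4%) / 0.42 = 37.381
Everpeak: Treynor = (9.5% − 2.4%) / 1.03 = 6.893
Highland: Treynor = (14.7% − 2.4%) / 0.69 = 17.826
Highest: Birchway (37.381).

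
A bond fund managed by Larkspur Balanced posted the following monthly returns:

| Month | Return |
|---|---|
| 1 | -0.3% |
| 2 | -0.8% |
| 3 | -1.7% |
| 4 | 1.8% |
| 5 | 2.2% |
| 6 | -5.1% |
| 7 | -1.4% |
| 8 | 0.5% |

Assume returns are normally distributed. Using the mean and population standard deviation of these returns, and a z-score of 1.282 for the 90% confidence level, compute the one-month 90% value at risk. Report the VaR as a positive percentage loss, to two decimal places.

r̄ = (-0.3 − 0.8 − 1.7 + 1.8 + 2.2 − 5.1 − 1.4 + 0.5) / 8 = -4.80 / 8 = -0.6000%
Population std dev = √[37.0400 / 8] = 2.1517%
VaR = −(r̄ − z·σ) = −(-0.6000 − 1.282 × 2.1517) = −(-3.3585) = 3.3585%

3.36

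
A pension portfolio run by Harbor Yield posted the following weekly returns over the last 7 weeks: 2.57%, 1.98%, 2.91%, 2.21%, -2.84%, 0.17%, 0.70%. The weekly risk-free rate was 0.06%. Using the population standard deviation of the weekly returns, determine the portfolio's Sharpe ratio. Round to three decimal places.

r̄ = (2.57 + 1.98 + 2.91 + 2.21 − 2.84 + 0.17 + 0.7) / 7 = 1.1000%
Population σ = √[Σ(r − r̄)² / 7] = √[23.9920 / 7] = √3.4274 = 1.8513%
Sharpe = (r̄ − rf) / σ = (1.1000 − 0.06) / 1.8513 = 1.0400 / 1.8513 = 0.5618

0.562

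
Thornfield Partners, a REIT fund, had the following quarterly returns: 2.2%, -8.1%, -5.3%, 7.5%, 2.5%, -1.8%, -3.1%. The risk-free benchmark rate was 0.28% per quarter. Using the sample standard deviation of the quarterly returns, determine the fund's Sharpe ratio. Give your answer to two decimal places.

Mean return μ = -6.10 / 7 = -0.8714%
Σ(r − μ)² = 168.5743; sample σ = √(168.5743/6) = 5.3005%
Sharpe = (μ − rf) / σ = (-0.8714 − 0.28) / 5.3005 = -1.1514 / 5.3005 = -0.2172

-0.22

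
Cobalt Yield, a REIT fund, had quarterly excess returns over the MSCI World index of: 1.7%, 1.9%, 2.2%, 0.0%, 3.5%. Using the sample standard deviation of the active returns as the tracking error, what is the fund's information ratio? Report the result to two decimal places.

Mean return r̄ = 9.30 / 5 = 1.8600%
Σ(r − r̄)² = (1.7 − 1.8600)² + (1.9 − 1.8600)² + (2.2 − 1.8600)² + … = 6.2920
sample σ = √(6.2920 / 4) = √1.5730 = 1.2542%
IR = r̄ / tracking error = 1.8600 / 1.2542 = 1.4830

1.48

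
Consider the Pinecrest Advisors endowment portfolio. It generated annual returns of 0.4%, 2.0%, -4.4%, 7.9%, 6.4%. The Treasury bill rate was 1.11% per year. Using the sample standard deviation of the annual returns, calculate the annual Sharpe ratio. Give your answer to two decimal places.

r̄ = (0.4 + 2 − 4.4 + 7.9 + 6.4) / 5 = 12.30 / 5 = 2.4600%
Σ(r − r̄)² = (0.4 − 2.4600)² + (2 − 2.4600)² + … = 96.6320
σ = √[96.6320 / 4] = 4.9151%
Sharpe = (r̄ − rf) / σ = (2.4600 − 1.11) / 4.9151 = 1.3500 / 4.9151 = 0.2747

0.27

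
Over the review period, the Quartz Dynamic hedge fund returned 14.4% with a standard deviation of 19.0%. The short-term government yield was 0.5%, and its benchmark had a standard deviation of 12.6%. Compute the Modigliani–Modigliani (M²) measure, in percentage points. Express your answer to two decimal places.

9.72

Sharpe = (Rp − Rf) / σp = (14.4% − 0.5%) / 19.0% = 0.7316
M² = Rf + Sharpe × σm = 0.5% + 0.7316 × 12.6% = 9.7182%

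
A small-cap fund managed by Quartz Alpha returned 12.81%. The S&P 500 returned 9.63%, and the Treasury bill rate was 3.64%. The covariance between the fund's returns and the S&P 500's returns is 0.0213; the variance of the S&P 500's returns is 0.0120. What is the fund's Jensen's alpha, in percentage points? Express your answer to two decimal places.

β = Cov / Var = 0.0213 / 0.0120 = 1.7750
E[R] = Rf + β(Rm − Rf) = 3.64% + 1.7750 × (9.63% − 3.64%) = 14.2723%
α = Rp − E[R] = 12.81% − 14.2723% = -1.4623

-1.46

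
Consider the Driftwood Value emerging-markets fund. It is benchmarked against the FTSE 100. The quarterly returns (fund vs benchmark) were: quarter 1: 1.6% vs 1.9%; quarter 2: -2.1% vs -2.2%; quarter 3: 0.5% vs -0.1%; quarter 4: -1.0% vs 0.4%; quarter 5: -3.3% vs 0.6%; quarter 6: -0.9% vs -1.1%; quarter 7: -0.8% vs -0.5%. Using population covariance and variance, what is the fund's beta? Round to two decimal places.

0.56

r̄p = -0.8571%,  r̄m = -0.1429%
Cov = Σ(rp − r̄p)(rm − r̄m) / 7 = 0.8233
Var(rm) = Σ(rm − r̄m)² / 7 = 1.4710
β = Cov / Var = 0.8233 / 1.4710 = 0.5597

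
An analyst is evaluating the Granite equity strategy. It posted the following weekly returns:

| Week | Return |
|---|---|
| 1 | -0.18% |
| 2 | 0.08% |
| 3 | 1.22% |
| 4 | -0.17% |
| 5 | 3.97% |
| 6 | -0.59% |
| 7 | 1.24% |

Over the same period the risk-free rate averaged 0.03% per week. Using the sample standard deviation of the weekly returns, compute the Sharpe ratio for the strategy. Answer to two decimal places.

0.49

r̄ = (-0.18 + 0.08 + 1.22 − 0.17 + 3.97 − 0.59 + 1.24) / 7 = 5.570 / 7 = 0.7957%
Sample std dev = √[14.7706 / 6] = 1.5690%
Sharpe = (r̄ − rf) / σ = (0.7957 − 0.03) / 1.5690 = 0.7657 / 1.5690 = 0.4880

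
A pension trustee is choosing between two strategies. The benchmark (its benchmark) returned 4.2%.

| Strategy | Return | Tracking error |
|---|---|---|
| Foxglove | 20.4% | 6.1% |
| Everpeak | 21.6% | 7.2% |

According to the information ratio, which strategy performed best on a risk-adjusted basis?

Foxglove

Foxglove: IR = (20.4% − 4.2%) / 6.1% = 2.656
Everpeak: IR = (21.6% − 4.2%) / 7.2% = 2.417
Highest: Foxglove (2.656).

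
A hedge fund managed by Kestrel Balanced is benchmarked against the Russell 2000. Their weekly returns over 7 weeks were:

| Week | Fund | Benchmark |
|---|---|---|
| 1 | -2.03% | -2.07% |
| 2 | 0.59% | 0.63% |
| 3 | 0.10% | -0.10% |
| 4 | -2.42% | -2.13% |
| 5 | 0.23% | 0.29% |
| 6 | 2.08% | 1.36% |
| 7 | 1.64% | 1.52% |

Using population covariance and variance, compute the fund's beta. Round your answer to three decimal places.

1.125

r̄p = 0.0271%,  r̄m = -0.0714%
Cov = Σ(rp − r̄p)(rm − r̄m) / 7 = 2.1600
Var(rm) = Σ(rm − r̄m)² / 7 = 1.9196
β = Cov / Var = 2.1600 / 1.9196 = 1.1252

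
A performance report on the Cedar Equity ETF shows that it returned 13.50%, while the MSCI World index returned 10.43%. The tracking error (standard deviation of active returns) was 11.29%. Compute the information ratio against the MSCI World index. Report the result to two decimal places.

0.27

IR = (Rp − Rb) / TE = (13.50% − 10.43%) / 11.29% = 3.07% / 11.29% = 0.2719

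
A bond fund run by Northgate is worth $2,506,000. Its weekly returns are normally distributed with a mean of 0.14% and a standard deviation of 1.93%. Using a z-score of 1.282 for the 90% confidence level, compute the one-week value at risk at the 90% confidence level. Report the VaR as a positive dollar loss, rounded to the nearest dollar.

$58,497

Return at the 90% tail: μ − z·σ = 0.14% − 1.282 × 1.93% = 0.14 − 2.47426 = -2.33426%
VaR = −(-2.33426%) × $2,506,000 = 2.33426% × $2,506,000 = $58,497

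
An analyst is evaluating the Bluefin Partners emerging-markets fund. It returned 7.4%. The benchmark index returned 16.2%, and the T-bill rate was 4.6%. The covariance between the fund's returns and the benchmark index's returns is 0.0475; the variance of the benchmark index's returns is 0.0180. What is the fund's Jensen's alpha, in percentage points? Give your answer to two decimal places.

β = Cov / Var = 0.0475 / 0.0180 = 2.6389
E[R] = Rf + β(Rm − Rf) = 4.6% + 2.6389 × (16.2% − 4.6%) = 35.2112%
α = Rp − E[R] = 7.4% − 35.2112% = -27.8112

-27.81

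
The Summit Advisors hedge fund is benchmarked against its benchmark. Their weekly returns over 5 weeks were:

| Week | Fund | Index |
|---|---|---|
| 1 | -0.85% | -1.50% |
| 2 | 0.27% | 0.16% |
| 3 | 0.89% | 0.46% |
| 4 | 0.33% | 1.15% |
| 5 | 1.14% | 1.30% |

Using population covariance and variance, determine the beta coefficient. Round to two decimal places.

0.61

r̄p = 0.3560%,  r̄m = 0.3140%
Cov = Σ(rp − r̄p)(rm − r̄m) / 5 = 0.6060
Var(rm) = Σ(rm − r̄m)² / 5 = 1.0013
β = Cov / Var = 0.6060 / 1.0013 = 0.6052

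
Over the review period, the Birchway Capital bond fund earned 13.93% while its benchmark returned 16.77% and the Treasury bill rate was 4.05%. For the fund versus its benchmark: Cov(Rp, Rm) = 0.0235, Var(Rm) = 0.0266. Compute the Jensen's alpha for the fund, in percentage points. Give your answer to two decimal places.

-1.36

β = Cov / Var = 0.0235 / 0.0266 = 0.8835
E[R] = Rf + β(Rm − Rf) = 4.05% + 0.8835 × (16.77% − 4.05%) = 15.2881%
α = Rp − E[R] = 13.93% − 15.2881% = -1.3581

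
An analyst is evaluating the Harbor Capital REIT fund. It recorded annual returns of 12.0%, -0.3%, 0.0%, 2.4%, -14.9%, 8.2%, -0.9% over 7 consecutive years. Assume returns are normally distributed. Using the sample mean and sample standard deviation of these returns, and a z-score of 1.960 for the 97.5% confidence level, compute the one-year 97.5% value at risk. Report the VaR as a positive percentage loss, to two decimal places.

15.74

r̄ = (12 − 0.3 + 0 + 2.4 − 14.9 + 8.2 − 0.9) / 7 = 0.9286%
Σ(r − r̄)² = (12 − 0.9286)² + (-0.3 − 0.9286)² + (0 − 0.9286)² + … = 433.8743
sample σ = √(433.8743 / 6) = √72.3124 = 8.5037%
VaR = −(r̄ − z·σ) = −(0.9286 − 1.960 × 8.5037) = −(-15.7387) = 15.7387%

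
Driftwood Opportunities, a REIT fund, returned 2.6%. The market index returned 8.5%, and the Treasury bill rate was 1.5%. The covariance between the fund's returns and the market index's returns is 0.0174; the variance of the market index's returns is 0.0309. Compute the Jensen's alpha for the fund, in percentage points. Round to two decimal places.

-2.84

β = Cov / Var = 0.0174 / 0.0309 = 0.5631
E[R] = Rf + β(Rm − Rf) = 1.5% + 0.5631 × (8.5% − 1.5%) = 5.4417%
α = Rp − E[R] = 2.6% − 5.4417% = -2.8417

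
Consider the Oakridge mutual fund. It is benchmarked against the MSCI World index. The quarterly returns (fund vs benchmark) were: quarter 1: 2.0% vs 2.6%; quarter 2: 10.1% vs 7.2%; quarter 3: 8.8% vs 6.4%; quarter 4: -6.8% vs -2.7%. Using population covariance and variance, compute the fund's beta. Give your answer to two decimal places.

r̄p = 3.5250%,  r̄m = 3.3750%
Cov = Σ(rp − r̄p)(rm − r̄m) / 4 = 26.2531
Var(rm) = Σ(rm − r̄m)² / 4 = 15.3219
β = Cov / Var = 26.2531 / 15.3219 = 1.7134

1.71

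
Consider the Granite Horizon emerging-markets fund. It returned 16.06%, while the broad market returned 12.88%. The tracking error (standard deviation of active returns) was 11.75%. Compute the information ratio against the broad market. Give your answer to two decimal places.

IR = (Rp − Rb) / TE = (16.06% − 12.88%) / 11.75% = 3.18% / 11.75% = 0.2706

0.27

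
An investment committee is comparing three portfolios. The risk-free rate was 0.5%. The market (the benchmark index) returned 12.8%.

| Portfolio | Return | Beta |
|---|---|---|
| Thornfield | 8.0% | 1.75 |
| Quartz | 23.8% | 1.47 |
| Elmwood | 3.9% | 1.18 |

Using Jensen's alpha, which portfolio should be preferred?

Thornfield: α = 8.0% − [0.5% + 1.75 × (12.8% − 0.5%)] = -14.025
Quartz: α = 23.8% − [0.5% + 1.47 × (12.8% − 0.5%)] = 5.219
Elmwood: α = 3.9% − [0.5% + 1.18 × (12.8% − 0.5%)] = -11.114
Highest: Quartz (5.219).

Quartz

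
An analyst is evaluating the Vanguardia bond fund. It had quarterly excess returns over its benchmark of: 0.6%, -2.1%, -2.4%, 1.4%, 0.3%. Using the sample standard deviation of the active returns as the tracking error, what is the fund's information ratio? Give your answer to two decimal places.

Mean return r̄ = -2.20 / 5 = -0.4400%
Σ(r − r̄)² = 11.6120; sample σ = √(11.6120/4) = 1.7038%
IR = r̄ / tracking error = -0.4400 / 1.7038 = -0.2582

-0.26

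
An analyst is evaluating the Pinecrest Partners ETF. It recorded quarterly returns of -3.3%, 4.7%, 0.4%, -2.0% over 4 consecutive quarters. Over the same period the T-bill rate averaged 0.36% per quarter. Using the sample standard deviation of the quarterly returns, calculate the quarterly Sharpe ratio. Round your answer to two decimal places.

-0.12

r̄ = (-3.3 + 4.7 + 0.4 − 2) / 4 = -0.0500%
Σ(r − r̄)² = 37.1300; sample σ = √(37.1300/3) = 3.5180%
Sharpe = (r̄ − rf) / σ = (-0.0500 − 0.36) / 3.5180 = -0.4100 / 3.5180 = -0.1165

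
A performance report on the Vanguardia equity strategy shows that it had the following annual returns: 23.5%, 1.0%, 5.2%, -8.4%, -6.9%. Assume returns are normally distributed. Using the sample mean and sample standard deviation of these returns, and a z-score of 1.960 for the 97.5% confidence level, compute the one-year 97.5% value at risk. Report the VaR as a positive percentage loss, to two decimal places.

22.24

r̄ = (23.5 + 1 + 5.2 − 8.4 − 6.9) / 5 = 14.40 / 5 = 2.8800%
Σ(r − r̄)² = (23.5 − 2.8800)² + (1 − 2.8800)² + … = 656.9880
σ = √[656.9880 / 4] = 12.8159%
VaR = −(r̄ − z·σ) = −(2.8800 − 1.960 × 12.8159) = −(-22.2392) = 22.2392%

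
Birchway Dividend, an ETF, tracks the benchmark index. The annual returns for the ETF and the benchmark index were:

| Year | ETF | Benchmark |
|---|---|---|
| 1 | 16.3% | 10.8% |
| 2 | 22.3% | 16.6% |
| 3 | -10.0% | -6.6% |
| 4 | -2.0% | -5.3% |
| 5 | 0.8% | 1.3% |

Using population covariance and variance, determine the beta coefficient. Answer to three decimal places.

r̄p = 5.4800%,  r̄m = 3.3600%
Cov = Σ(rp − r̄p)(rm − r̄m) / 5 = 106.3592
Var(rm) = Σ(rm − r̄m)² / 5 = 81.8184
β = Cov / Var = 106.3592 / 81.8184 = 1.2999

1.300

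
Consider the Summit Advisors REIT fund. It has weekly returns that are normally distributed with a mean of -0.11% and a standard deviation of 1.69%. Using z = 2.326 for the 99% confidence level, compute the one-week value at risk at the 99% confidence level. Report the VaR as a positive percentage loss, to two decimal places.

4.04

VaR (as % loss) = −(μ − z·σ) = −(-0.11% − 2.326 × 1.69%) = −(-4.04094%) = 4.04094%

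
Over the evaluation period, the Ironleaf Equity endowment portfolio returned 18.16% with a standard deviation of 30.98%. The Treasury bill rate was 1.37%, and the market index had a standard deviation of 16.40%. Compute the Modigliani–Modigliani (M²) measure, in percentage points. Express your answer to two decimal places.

10.26

Sharpe = (Rp − Rf) / σp = (18.16% − 1.37%) / 30.98% = 0.5420
M² = Rf + Sharpe × σm = 1.37% + 0.5420 × 16.40% = 10.2588%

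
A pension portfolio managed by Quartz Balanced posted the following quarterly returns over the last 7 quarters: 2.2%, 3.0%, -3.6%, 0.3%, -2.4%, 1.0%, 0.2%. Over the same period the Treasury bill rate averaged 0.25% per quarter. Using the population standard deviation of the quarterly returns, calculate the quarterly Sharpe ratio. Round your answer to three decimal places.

-0.068

Mean return r̄ = 0.70 / 7 = 0.1000%
Σ(r − r̄)² = 33.6200; population σ = √(33.6200/7) = 2.1915%
Sharpe = (r̄ − rf) / σ = (0.1000 − 0.25) / 2.1915 = -0.1500 / 2.1915 = -0.0684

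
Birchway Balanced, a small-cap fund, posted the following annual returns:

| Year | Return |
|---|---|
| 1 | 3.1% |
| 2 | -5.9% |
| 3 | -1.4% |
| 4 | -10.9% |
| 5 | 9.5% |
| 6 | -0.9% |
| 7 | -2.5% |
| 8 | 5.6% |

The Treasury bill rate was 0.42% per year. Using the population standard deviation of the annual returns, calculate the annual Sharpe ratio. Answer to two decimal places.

μ = (3.1 − 5.9 − 1.4 − 10.9 + 9.5 − 0.9 − 2.5 + 5.6) / 8 = -3.40 / 8 = -0.4250%
Population σ = √[Σ(r − μ)² / 8] = √[292.4150 / 8] = √36.5519 = 6.0458%
Sharpe = (μ − rf) / σ = (-0.4250 − 0.42) / 6.0458 = -0.8450 / 6.0458 = -0.1398

-0.14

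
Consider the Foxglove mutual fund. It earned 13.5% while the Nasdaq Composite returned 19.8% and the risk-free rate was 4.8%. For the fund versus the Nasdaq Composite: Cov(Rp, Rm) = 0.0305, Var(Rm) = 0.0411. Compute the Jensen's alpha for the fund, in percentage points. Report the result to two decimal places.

-2.43

β = Cov / Var = 0.0305 / 0.0411 = 0.7421
E[R] = Rf + β(Rm − Rf) = 4.8% + 0.7421 × (19.8% − 4.8%) = 15.9315%
α = Rp − E[R] = 13.5% − 15.9315% = -2.4315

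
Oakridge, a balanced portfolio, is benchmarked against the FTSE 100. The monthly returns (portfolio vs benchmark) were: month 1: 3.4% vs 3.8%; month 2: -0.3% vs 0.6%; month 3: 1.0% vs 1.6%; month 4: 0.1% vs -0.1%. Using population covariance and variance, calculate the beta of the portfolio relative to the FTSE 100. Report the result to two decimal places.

0.94

r̄p = 1.0500%,  r̄m = 1.4750%
Cov = Σ(rp − r̄p)(rm − r̄m) / 4 = 2.0338
Var(rm) = Σ(rm − r̄m)² / 4 = 2.1669
β = Cov / Var = 2.0338 / 2.1669 = 0.9386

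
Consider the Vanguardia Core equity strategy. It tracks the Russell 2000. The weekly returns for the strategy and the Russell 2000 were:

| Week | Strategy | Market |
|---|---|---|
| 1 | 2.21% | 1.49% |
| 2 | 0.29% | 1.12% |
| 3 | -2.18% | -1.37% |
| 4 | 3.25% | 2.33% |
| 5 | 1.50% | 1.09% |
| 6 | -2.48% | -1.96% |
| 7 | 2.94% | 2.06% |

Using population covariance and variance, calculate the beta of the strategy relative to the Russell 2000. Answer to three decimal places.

1.366

r̄p = 0.7900%,  r̄m = 0.6800%
Cov = Σ(rp − r̄p)(rm − r̄m) / 7 = 3.2812
Var(rm) = Σ(rm − r̄m)² / 7 = 2.4024
β = Cov / Var = 3.2812 / 2.4024 = 1.3658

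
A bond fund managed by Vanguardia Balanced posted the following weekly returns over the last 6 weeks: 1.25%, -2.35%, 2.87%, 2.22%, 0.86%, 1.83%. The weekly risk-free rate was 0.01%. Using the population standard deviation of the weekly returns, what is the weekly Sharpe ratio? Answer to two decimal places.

r̄ = (1.25 − 2.35 + 2.87 + 2.22 + 0.86 + 1.83) / 6 = 1.1133%
Σ(r − r̄)² = (1.25 − 1.1133)² + (-2.35 − 1.1133)² + … = 16.9017
population σ = √(16.9017 / 6) = √2.8170 = 1.6784%
Sharpe = (r̄ − rf) / σ = (1.1133 − 0.01) / 1.6784 = 1.1033 / 1.6784 = 0.6574

0.66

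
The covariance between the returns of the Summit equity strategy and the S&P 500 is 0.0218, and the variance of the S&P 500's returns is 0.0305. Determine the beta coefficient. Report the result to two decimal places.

0.71

β = Cov(Rp, Rm) / Var(Rm) = 0.0218 / 0.0305 = 0.7148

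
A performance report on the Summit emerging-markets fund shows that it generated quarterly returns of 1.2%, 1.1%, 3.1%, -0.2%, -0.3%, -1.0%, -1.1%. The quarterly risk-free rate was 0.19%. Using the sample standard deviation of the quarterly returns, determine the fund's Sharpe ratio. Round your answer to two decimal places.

0.14

Mean return r̄ = 2.80 / 7 = 0.4000%
Sample std dev = √[13.4800 / 6] = 1.4989%
Sharpe = (r̄ − rf) / σ = (0.4000 − 0.19) / 1.4989 = 0.2100 / 1.4989 = 0.1401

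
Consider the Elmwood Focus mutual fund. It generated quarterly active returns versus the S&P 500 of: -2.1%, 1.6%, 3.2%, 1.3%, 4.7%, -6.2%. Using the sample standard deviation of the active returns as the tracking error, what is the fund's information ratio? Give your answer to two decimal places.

μ = (-2.1 + 1.6 + 3.2 + 1.3 + 4.7 − 6.2) / 6 = 2.50 / 6 = 0.4167%
Σ(r − μ)² = 78.3883; sample σ = √(78.3883/5) = 3.9595%
IR = μ / tracking error = 0.4167 / 3.9595 = 0.1052

0.11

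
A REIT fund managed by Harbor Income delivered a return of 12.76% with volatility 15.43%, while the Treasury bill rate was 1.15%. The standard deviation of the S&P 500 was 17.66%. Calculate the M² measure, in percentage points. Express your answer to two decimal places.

14.44

Sharpe = (Rp − Rf) / σp = (12.76% − 1.15%) / 15.43% = 0.7524
M² = Rf + Sharpe × σm = 1.15% + 0.7524 × 17.66% = 14.4374%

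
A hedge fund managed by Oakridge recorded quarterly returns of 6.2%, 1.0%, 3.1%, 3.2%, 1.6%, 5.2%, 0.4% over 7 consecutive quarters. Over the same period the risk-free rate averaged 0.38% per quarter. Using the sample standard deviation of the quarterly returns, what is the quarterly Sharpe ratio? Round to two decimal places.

1.20

r̄ = (6.2 + 1 + 3.1 + 3.2 + 1.6 + 5.2 + 0.4) / 7 = 2.9571%
Σ(r − r̄)² = (6.2 − 2.9571)² + (1 − 2.9571)² + (3.1 − 2.9571)² + … = 27.8371
sample σ = √(27.8371 / 6) = √4.6395 = 2.1539%
Sharpe = (r̄ − rf) / σ = (2.9571 − 0.38) / 2.1539 = 2.5771 / 2.1539 = 1.1965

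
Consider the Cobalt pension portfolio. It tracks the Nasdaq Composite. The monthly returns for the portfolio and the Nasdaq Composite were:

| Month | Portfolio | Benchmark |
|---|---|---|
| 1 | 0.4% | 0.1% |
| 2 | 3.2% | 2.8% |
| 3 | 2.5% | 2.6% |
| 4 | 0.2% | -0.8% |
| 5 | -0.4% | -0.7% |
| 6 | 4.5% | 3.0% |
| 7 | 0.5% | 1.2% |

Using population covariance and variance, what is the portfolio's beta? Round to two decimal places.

r̄p = 1.5571%,  r̄m = 1.1714%
Cov = Σ(rp − r̄p)(rm − r̄m) / 7 = 2.4216
Var(rm) = Σ(rm − r̄m)² / 7 = 2.3678
β = Cov / Var = 2.4216 / 2.3678 = 1.0227

1.02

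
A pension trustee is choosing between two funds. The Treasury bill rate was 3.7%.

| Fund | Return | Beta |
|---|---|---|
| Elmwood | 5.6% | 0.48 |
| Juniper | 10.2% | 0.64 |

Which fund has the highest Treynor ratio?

Elmwood: Treynor = (5.6% − 3.7%) / 0.48 = 3.958
Juniper: Treynor = (10.2% − 3.7%) / 0.64 = 10.156
Highest: Juniper (10.156).

Juniper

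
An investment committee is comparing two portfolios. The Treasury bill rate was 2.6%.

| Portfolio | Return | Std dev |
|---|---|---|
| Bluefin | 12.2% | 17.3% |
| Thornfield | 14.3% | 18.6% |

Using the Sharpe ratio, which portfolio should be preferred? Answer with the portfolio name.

Bluefin: Sharpe ratio = (12.2% − 2.6%) / 17.3% = 0.555
Thornfield: Sharpe ratio = (14.3% − 2.6%) / 18.6% = 0.629
Highest: Thornfield (0.629).

Thornfield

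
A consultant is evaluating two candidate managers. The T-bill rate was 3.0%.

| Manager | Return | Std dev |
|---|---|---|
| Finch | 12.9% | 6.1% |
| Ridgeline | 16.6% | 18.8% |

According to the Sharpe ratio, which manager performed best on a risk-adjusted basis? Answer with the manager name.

Finch: Sharpe ratio = (12.9% − 3.0%) / 6.1% = 1.623
Ridgeline: Sharpe ratio = (16.6% − 3.0%) / 18.8% = 0.723
Highest: Finch (1.623).

Finch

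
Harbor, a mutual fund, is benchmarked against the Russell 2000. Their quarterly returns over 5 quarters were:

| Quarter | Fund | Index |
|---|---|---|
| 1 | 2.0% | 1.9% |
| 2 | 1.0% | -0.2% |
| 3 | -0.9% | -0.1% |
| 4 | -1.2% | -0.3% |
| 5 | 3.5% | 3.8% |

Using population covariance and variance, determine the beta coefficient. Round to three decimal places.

0.990

r̄p = 0.8800%,  r̄m = 1.0200%
Cov = Σ(rp − r̄p)(rm − r̄m) / 5 = 2.5724
Var(rm) = Σ(rm − r̄m)² / 5 = 2.5976
β = Cov / Var = 2.5724 / 2.5976 = 0.9903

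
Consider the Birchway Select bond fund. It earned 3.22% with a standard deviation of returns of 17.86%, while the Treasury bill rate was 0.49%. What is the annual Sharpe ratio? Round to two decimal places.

0.15

Sharpe = (Rp − Rf) / σp = (3.22% − 0.49%) / 17.86% = 2.73% / 17.86% = 0.1529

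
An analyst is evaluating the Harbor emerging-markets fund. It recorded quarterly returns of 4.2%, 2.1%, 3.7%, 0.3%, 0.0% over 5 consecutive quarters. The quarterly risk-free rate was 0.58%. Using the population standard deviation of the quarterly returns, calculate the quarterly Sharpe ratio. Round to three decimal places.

0.866

r̄ = (4.2 + 2.1 + 3.7 + 0.3 + 0) / 5 = 10.30 / 5 = 2.0600%
Population σ = √[Σ(r − r̄)² / 5] = √[14.6120 / 5] = √2.9224 = 1.7095%
Sharpe = (r̄ − rf) / σ = (2.0600 − 0.58) / 1.7095 = 1.4800 / 1.7095 = 0.8658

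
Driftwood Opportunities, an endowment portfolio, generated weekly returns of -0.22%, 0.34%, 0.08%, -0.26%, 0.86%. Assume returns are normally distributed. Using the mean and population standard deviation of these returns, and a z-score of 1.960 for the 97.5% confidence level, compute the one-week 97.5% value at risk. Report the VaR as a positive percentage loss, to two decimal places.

0.65

r̄ = (-0.22 + 0.34 + 0.08 − 0.26 + 0.86) / 5 = 0.800 / 5 = 0.1600%
Σ(r − r̄)² = (-0.22 − 0.1600)² + (0.34 − 0.1600)² + … = 0.8496
σ = √[0.8496 / 5] = 0.4122%
VaR = −(r̄ − z·σ) = −(0.1600 − 1.960 × 0.4122) = −(-0.6479) = 0.6479%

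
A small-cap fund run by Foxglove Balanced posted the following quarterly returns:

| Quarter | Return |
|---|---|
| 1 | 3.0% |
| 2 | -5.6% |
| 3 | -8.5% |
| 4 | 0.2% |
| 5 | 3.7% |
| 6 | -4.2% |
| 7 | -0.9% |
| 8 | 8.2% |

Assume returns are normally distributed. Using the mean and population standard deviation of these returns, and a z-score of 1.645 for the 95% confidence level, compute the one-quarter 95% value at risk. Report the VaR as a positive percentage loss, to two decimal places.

8.94

r̄ = (3 − 5.6 − 8.5 + 0.2 + 3.7 − 4.2 − 0.9 + 8.2) / 8 = -4.10 / 8 = -0.5125%
Population σ = √[Σ(r − r̄)² / 8] = √[209.9288 / 8] = √26.2411 = 5.1226%
VaR = −(r̄ − z·σ) = −(-0.5125 − 1.645 × 5.1226) = −(-8.9392) = 8.9392%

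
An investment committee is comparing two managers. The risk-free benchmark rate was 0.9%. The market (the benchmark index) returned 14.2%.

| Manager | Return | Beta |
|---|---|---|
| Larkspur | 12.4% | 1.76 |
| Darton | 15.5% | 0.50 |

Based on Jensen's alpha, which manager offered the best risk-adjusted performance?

Larkspur: α = 12.4% − [0.9% + 1.76 × (14.2% − 0.9%)] = -11.908
Darton: α = 15.5% − [0.9% + 0.50 × (14.2% − 0.9%)] = 7.950
Highest: Darton (7.950).

Darton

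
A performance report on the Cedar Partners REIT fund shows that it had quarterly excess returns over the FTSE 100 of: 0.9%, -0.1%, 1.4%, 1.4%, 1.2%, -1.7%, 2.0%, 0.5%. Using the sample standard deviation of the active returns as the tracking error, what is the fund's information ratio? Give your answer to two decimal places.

0.60

μ = (0.9 − 0.1 + 1.4 + 1.4 + 1.2 − 1.7 + 2 + 0.5) / 8 = 5.60 / 8 = 0.7000%
Sample σ = √[Σ(r − μ)² / 7] = √[9.4000 / 7] = √1.3429 = 1.1588%
IR = μ / tracking error = 0.7000 / 1.1588 = 0.6041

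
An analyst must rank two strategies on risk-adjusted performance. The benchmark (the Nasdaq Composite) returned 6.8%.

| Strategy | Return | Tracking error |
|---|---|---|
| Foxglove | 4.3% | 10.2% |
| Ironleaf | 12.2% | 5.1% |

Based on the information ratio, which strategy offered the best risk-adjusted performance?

Ironleaf

Foxglove: IR = (4.3% − 6.8%) / 10.2% = -0.245
Ironleaf: IR = (12.2% − 6.8%) / 5.1% = 1.059
Highest: Ironleaf (1.059).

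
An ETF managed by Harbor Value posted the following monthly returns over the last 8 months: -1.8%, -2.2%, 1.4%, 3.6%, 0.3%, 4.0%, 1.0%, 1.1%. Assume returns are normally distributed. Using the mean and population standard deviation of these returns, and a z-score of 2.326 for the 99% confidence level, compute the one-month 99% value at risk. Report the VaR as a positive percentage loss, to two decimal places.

Mean return μ = 7.40 / 8 = 0.9250%
Σ(r − μ)² = 34.4550; population σ = √(34.4550/8) = 2.0753%
VaR = −(μ − z·σ) = −(0.9250 − 2.326 × 2.0753) = −(-3.9021) = 3.9021%

3.90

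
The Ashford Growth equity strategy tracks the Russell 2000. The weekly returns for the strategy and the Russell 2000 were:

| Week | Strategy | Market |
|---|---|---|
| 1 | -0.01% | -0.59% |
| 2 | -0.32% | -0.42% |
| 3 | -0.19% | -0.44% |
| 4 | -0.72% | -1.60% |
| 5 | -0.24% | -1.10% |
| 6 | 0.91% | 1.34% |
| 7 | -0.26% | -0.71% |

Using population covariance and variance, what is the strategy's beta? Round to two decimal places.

0.52

r̄p = -0.1186%,  r̄m = -0.5029%
Cov = Σ(rp − r̄p)(rm − r̄m) / 7 = 0.3752
Var(rm) = Σ(rm − r̄m)² / 7 = 0.7168
β = Cov / Var = 0.3752 / 0.7168 = 0.5234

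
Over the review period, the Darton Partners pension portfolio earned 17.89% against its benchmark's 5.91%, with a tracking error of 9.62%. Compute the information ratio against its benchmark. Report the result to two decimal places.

1.25

IR = (Rp − Rb) / TE = (17.89% − 5.91%) / 9.62% = 11.98% / 9.62% = 1.2453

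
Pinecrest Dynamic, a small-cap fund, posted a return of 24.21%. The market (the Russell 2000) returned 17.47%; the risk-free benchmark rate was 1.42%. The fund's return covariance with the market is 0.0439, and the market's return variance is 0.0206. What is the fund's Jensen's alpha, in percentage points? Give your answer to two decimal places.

β = Cov / Var = 0.0439 / 0.0206 = 2.1311
E[R] = Rf + β(Rm − Rf) = 1.42% + 2.1311 × (17.47% − 1.42%) = 35.6242%
α = Rp − E[R] = 24.21% − 35.6242% = -11.4142

-11.41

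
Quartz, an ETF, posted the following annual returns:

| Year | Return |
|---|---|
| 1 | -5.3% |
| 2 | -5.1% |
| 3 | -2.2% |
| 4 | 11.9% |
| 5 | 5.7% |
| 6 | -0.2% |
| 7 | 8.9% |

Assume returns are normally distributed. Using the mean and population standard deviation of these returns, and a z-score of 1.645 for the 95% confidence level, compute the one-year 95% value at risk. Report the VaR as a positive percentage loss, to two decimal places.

r̄ = (-5.3 − 5.1 − 2.2 + 11.9 + 5.7 − 0.2 + 8.9) / 7 = 13.70 / 7 = 1.9571%
Σ(r − r̄)² = 285.4771; population σ = √(285.4771/7) = 6.3861%
VaR = −(r̄ − z·σ) = −(1.9571 − 1.645 × 6.3861) = −(-8.5480) = 8.5480%

8.55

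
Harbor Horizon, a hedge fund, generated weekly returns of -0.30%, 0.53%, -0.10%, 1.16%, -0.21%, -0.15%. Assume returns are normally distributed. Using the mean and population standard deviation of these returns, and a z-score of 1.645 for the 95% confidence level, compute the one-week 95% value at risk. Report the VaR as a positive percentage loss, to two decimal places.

μ = (-0.3 + 0.53 − 0.1 + 1.16 − 0.21 − 0.15) / 6 = 0.930 / 6 = 0.1550%
Population std dev = √[1.6490 / 6] = 0.5242%
VaR = −(μ − z·σ) = −(0.1550 − 1.645 × 0.5242) = −(-0.7073) = 0.7073%

0.71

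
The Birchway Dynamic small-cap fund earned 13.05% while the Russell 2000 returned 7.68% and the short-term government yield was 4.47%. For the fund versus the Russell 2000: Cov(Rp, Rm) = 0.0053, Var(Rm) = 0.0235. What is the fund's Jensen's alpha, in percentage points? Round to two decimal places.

β = Cov / Var = 0.0053 / 0.0235 = 0.2255
E[R] = Rf + β(Rm − Rf) = 4.47% + 0.2255 × (7.68% − 4.47%) = 5.1939%
α = Rp − E[R] = 13.05% − 5.1939% = 7.8561

7.86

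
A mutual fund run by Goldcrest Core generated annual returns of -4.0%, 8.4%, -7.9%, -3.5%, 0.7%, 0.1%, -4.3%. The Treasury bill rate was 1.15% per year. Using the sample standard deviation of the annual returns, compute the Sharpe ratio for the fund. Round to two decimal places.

r̄ = (-4 + 8.4 − 7.9 − 3.5 + 0.7 + 0.1 − 4.3) / 7 = -10.50 / 7 = -1.5000%
Sample σ = √[Σ(r − r̄)² / 6] = √[164.4600 / 6] = √27.4100 = 5.2355%
Sharpe = (r̄ − rf) / σ = (-1.5000 − 1.15) / 5.2355 = -2.6500 / 5.2355 = -0.5062

-0.51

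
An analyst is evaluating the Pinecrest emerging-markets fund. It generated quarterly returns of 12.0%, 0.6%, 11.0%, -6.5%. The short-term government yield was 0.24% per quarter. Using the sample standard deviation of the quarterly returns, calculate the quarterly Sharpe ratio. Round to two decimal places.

r̄ = (12 + 0.6 + 11 − 6.5) / 4 = 17.10 / 4 = 4.2750%
Sample σ = √[Σ(r − r̄)² / 3] = √[234.5075 / 3] = √78.1692 = 8.8413%
Sharpe = (r̄ − rf) / σ = (4.2750 − 0.24) / 8.8413 = 4.0350 / 8.8413 = 0.4564

0.46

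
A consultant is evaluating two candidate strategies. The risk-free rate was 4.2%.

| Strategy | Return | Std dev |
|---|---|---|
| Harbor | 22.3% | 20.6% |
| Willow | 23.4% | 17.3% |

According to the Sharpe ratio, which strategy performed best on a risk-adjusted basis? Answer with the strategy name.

Willow

Harbor: Sharpe ratio = (22.3% − 4.2%) / 20.6% = 0.879
Willow: Sharpe ratio = (23.4% − 4.2%) / 17.3% = 1.110
Highest: Willow (1.110).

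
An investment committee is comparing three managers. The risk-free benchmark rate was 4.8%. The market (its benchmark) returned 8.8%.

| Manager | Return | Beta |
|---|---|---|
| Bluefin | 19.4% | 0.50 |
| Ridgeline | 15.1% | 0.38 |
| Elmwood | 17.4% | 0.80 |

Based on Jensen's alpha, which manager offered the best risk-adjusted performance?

Bluefin

Bluefin: α = 19.4% − [4.8% + 0.50 × (8.8% − 4.8%)] = 12.600
Ridgeline: α = 15.1% − [4.8% + 0.38 × (8.8% − 4.8%)] = 8.780
Elmwood: α = 17.4% − [4.8% + 0.80 × (8.8% − 4.8%)] = 9.400
Highest: Bluefin (12.600).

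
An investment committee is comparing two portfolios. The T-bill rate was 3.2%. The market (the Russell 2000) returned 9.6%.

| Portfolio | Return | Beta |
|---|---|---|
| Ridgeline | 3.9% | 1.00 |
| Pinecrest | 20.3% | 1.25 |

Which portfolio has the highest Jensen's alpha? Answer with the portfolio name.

Ridgeline: α = 3.9% − [3.2% + 1.00 × (9.6% − 3.2%)] = -5.700
Pinecrest: α = 20.3% − [3.2% + 1.25 × (9.6% − 3.2%)] = 9.100
Highest: Pinecrest (9.100).

Pinecrest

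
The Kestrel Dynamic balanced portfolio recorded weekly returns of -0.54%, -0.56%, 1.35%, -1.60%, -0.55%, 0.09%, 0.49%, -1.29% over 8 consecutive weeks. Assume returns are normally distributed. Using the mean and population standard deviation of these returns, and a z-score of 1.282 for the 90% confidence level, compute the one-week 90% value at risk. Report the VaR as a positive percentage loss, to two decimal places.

r̄ = (-0.54 − 0.56 + 1.35 − 1.6 − 0.55 + 0.09 + 0.49 − 1.29) / 8 = -2.610 / 8 = -0.3263%
Σ(r − r̄)² = 6.3510; population σ = √(6.3510/8) = 0.8910%
VaR = −(r̄ − z·σ) = −(-0.3263 − 1.282 × 0.8910) = −(-1.4686) = 1.4686%

1.47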